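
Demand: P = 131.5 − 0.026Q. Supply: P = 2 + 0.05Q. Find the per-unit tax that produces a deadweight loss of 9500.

38

Competitive equilibrium: 131.5 − 0.026Q = 2 + 0.05Q → Q* = 1703.9474, P* = 87.1974.
A tax t gives ΔQ = t/0.076 and wedge t, so DWL = t²/0.152.
t²/0.152 = 9500 → t² = 1444 → t = 38.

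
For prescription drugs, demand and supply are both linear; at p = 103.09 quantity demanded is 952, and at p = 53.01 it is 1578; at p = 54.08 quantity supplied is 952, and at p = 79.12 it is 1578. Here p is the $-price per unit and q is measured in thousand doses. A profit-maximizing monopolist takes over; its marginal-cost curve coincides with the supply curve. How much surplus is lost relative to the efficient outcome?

Demand slope = (53.01 − 103.09)/(1578 − 952) = −0.08, so p = 179.25 − 0.08q.
Supply slope = (79.12 − 54.08)/(1578 − 952) = 0.04, so p = 16 + 0.04q.
Competitive equilibrium: 179.25 − 0.08q = 16 + 0.04q → q* = 1360.4167, p* = 70.4167.
Marginal revenue: MR = 179.25 − 0.16q. Set MR = MC: 179.25 − 0.16q = 16 + 0.04q → q_m = 816.25.
Price p_m = 179.25 − 0.08·816.25 = 113.95; MC(q_m) = 16 + 0.04·816.25 = 48.65.
Competitive q* = 1360.4167, so Δq = 544.1667; wedge = 113.95 − 48.65 = 65.3.
Deadweight loss = ½ × 544.1667 × 65.3 = $17767.04 thousand.

$17767.04 thousand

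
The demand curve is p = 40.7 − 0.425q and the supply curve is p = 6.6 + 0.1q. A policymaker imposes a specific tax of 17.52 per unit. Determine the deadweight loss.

292.33

Competitive equilibrium: 40.7 − 0.425q = 6.6 + 0.1q → q* = 64.9524, p* = 13.0952.
With the tax, the buyer price exceeds the seller price by 17.52: (40.7 − 0.425q) − (6.6 + 0.1q) = 17.52 → q' = 31.581.
Δq = 64.9524 − 31.581 = 33.3714; the wedge equals the tax, 17.52.
Welfare loss = ½ × 33.3714 × 17.52 = 292.33.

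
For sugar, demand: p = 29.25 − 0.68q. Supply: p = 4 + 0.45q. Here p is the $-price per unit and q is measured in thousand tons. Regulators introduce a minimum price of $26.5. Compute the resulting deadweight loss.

Competitive equilibrium: 29.25 − 0.68q = 4 + 0.45q → q* = 22.3451, p* = 14.0553.
At the floor p = 26.5, quantity demanded = (29.25 − 26.5)/0.68 = 4.0441.
Sellers' marginal cost at q' = 4.0441: 4 + 0.45·4.0441 = 5.8198.
Δq = 22.3451 − 4.0441 = 18.301; wedge = 26.5 − 5.8198 = 20.6802.
The triangle = ½ × 18.301 × 20.6802 = $189.23 thousand.

$189.23 thousand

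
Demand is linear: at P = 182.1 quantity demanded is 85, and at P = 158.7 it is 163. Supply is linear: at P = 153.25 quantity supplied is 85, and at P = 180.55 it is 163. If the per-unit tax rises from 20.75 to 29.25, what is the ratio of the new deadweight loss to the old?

1.987

Demand slope = (158.7 − 182.1)/(163 − 85) = −0.3, so P = 207.6 − 0.3Q.
Supply slope = (180.55 − 153.25)/(163 − 85) = 0.35, so P = 123.5 + 0.35Q.
Competitive equilibrium: 207.6 − 0.3Q = 123.5 + 0.35Q → Q* = 129.3846, P* = 168.7846.
For a per-unit tax t: ΔQ = t/0.65, so DWL = ½·t·(t/0.65) = t²/1.3.
At t = 20.75: DWL = 331.202. At t = 29.25: DWL = 658.125.
Ratio = (29.25/20.75)² = 1.987.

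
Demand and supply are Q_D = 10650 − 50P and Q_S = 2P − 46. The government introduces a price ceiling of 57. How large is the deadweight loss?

In inverse form: demand P = 213 − 0.02Q, supply P = 23 + 0.5Q.
Competitive equilibrium: 213 − 0.02Q = 23 + 0.5Q → Q* = 365.3846, P* = 205.6923.
At the ceiling P = 57, quantity supplied = (57 − 23)/0.5 = 68.
Willingness to pay at Q' = 68: 213 − 0.02·68 = 211.64.
ΔQ = 365.3846 − 68 = 297.3846; wedge = 211.64 − 57 = 154.64.
DWL = ½ × 297.3846 × 154.64 = 22993.78.

22993.78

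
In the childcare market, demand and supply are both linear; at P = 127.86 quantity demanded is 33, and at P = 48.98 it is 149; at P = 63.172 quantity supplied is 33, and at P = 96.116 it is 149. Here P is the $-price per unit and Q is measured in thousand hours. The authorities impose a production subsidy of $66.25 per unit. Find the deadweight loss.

Demand slope = (48.98 − 127.86)/(149 − 33) = −0.68, so P = 150.3 − 0.68Q.
Supply slope = (96.116 − 63.172)/(149 − 33) = 0.284, so P = 53.8 + 0.284Q.
Competitive equilibrium: 150.3 − 0.68Q = 53.8 + 0.284Q → Q* = 100.10373, P* = 82.22946.
The subsidy lowers effective supply by 66.25: P = 0.284Q − 12.45.
New quantity: 150.3 − 0.68Q = 0.284Q − 12.45 → Q' = 168.8278.
Overproduction ΔQ = 168.8278 − 100.10373 = 68.72407; wedge = subsidy = 66.25.
The triangle = ½ × 68.72407 × 66.25 = $2276.48 thousand.

$2276.48 thousand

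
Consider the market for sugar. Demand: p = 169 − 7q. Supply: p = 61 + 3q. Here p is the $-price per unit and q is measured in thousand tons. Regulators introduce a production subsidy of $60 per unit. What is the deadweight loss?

Competitive equilibrium: 169 − 7q = 61 + 3q → q* = 10.8, p* = 93.4.
The subsidy lowers effective supply by 60: p = 1 + 3q.
New quantity: 169 − 7q = 1 + 3q → q' = 16.8.
Overproduction Δq = 16.8 − 10.8 = 6; wedge = subsidy = 60.
Deadweight loss = ½ × 6 × 60 = $180 thousand.

$180 thousand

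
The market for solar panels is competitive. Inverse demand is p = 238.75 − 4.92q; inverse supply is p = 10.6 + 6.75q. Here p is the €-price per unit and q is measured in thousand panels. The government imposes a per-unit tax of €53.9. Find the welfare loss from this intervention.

Competitive equilibrium: 238.75 − 4.92q = 10.6 + 6.75q → q* = 19.5501, p* = 142.5634.
With the tax, the buyer price exceeds the seller price by 53.9: (238.75 − 4.92q) − (10.6 + 6.75q) = 53.9 → q' = 14.9314.
Δq = 19.5501 − 14.9314 = 4.6187; the wedge equals the tax, 53.9.
The triangle = ½ × 4.6187 × 53.9 = €124.47 thousand.

€124.47 thousand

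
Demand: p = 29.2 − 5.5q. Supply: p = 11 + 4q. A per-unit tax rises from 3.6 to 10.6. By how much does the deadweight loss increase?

Competitive equilibrium: 29.2 − 5.5q = 11 + 4q → q* = 1.9158, p* = 18.6632.
For a per-unit tax t: Δq = t/9.5, so DWL = ½·t·(t/9.5) = t²/19.
At t = 3.6: DWL = 0.682. At t = 10.6: DWL = 5.914.
Increase = 5.914 − 0.682 = 5.23.

5.23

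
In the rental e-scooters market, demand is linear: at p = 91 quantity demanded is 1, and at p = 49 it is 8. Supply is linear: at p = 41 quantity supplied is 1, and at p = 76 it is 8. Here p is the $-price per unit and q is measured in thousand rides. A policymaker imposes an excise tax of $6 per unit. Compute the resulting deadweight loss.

Demand slope = (49 − 91)/(8 − 1) = −6, so p = 97 − 6q.
Supply slope = (76 − 41)/(8 − 1) = 5, so p = 36 + 5q.
Competitive equilibrium: 97 − 6q = 36 + 5q → q* = 5.5455, p* = 63.7273.
With the tax, the buyer price exceeds the seller price by 6: (97 − 6q) − (36 + 5q) = 6 → q' = 5.
Δq = 5.5455 − 5 = 0.5455; the wedge equals the tax, 6.
Welfare loss = ½ × 0.5455 × 6 = $1.64 thousand.

$1.64 thousand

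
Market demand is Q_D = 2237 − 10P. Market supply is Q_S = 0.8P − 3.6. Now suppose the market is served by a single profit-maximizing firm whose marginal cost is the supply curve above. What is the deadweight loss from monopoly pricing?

In inverse form: demand P = 223.7 − 0.1Q, supply P = 4.5 + 1.25Q.
Competitive equilibrium: 223.7 − 0.1Q = 4.5 + 1.25Q → Q* = 162.3704, P* = 207.463.
Marginal revenue: MR = 223.7 − 0.2Q. Set MR = MC: 223.7 − 0.2Q = 4.5 + 1.25Q → Q_m = 151.1724.
Price P_m = 223.7 − 0.1·151.1724 = 208.5828; MC(Q_m) = 4.5 + 1.25·151.1724 = 193.4655.
Competitive Q* = 162.3704, so ΔQ = 11.198; wedge = 208.5828 − 193.4655 = 15.1173.
The triangle = ½ × 11.198 × 15.1173 = 84.64.

84.64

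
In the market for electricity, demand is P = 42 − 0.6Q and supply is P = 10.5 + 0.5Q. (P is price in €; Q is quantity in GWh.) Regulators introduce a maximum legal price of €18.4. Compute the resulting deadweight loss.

€90.62

Competitive equilibrium: 42 − 0.6Q = 10.5 + 0.5Q → Q* = 28.6364, P* = 24.8182.
At the ceiling P = 18.4, quantity supplied = (18.4 − 10.5)/0.5 = 15.8.
Willingness to pay at Q' = 15.8: 42 − 0.6·15.8 = 32.52.
ΔQ = 28.6364 − 15.8 = 12.8364; wedge = 32.52 − 18.4 = 14.12.
Deadweight loss = ½ × 12.8364 × 14.12 = €90.62.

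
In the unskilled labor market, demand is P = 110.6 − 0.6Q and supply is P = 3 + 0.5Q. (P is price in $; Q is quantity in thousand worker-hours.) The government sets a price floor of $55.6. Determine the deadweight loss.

Competitive equilibrium: 110.6 − 0.6Q = 3 + 0.5Q → Q* = 97.8182, P* = 51.9091.
At the floor P = 55.6, quantity demanded = (110.6 − 55.6)/0.6 = 91.6667.
Sellers' marginal cost at Q' = 91.6667: 3 + 0.5·91.6667 = 48.8334.
ΔQ = 97.8182 − 91.6667 = 6.1515; wedge = 55.6 − 48.8334 = 6.7666.
Welfare loss = ½ × 6.1515 × 6.7666 = $20.81 thousand.

$20.81 thousand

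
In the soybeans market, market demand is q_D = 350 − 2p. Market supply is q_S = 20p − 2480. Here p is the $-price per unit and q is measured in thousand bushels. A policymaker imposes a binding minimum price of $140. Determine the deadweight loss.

$142.05 thousand

In inverse form: demand p = 175 − 0.5q, supply p = 124 + 0.05q.
Competitive equilibrium: 175 − 0.5q = 124 + 0.05q → q* = 92.7273, p* = 128.6364.
At the floor p = 140, quantity demanded = (175 − 140)/0.5 = 70.
Sellers' marginal cost at q' = 70: 124 + 0.05·70 = 127.5.
Δq = 92.7273 − 70 = 22.7273; wedge = 140 − 127.5 = 12.5.
Deadweight loss = ½ × 22.7273 × 12.5 = $142.05 thousand.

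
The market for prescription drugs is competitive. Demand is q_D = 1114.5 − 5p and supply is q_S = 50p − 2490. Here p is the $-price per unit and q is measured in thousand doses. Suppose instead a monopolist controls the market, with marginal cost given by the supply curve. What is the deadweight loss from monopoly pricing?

$15441.98 thousand

In inverse form: demand p = 222.9 − 0.2q, supply p = 49.8 + 0.02q.
Competitive equilibrium: 222.9 − 0.2q = 49.8 + 0.02q → q* = 786.81818, p* = 65.53636.
Marginal revenue: MR = 222.9 − 0.4q. Set MR = MC: 222.9 − 0.4q = 49.8 + 0.02q → q_m = 412.14286.
Price p_m = 222.9 − 0.2·412.14286 = 140.47143; MC(q_m) = 49.8 + 0.02·412.14286 = 58.04286.
Competitive q* = 786.81818, so Δq = 374.67532; wedge = 140.47143 − 58.04286 = 82.42857.
Deadweight loss = ½ × 374.67532 × 82.42857 = $15441.98 thousand.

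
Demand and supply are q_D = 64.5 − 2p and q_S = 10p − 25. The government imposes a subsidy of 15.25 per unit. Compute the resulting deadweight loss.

In inverse form: demand p = 32.25 − 0.5q, supply p = 2.5 + 0.1q.
Competitive equilibrium: 32.25 − 0.5q = 2.5 + 0.1q → q* = 49.5833, p* = 7.4583.
The subsidy lowers effective supply by 15.25: p = 0.1q − 12.75.
New quantity: 32.25 − 0.5q = 0.1q − 12.75 → q' = 75.
Overproduction Δq = 75 − 49.5833 = 25.4167; wedge = subsidy = 15.25.
The triangle = ½ × 25.4167 × 15.25 = 193.80.

193.80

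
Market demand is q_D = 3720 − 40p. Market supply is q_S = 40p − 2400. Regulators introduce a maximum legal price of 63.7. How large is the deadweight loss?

In inverse form: demand p = 93 − 0.025q, supply p = 60 + 0.025q.
Competitive equilibrium: 93 − 0.025q = 60 + 0.025q → q* = 660, p* = 76.5.
At the ceiling p = 63.7, quantity supplied = (63.7 − 60)/0.025 = 148.
Willingness to pay at q' = 148: 93 − 0.025·148 = 89.3.
Δq = 660 − 148 = 512; wedge = 89.3 − 63.7 = 25.6.
DWL = ½ × 512 × 25.6 = 6553.60.

6553.60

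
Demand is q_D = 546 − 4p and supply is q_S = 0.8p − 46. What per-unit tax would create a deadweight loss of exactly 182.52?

23.4

In inverse form: demand p = 136.5 − 0.25q, supply p = 57.5 + 1.25q.
Competitive equilibrium: 136.5 − 0.25q = 57.5 + 1.25q → q* = 52.6667, p* = 123.3333.
A tax t gives Δq = t/1.5 and wedge t, so DWL = t²/3.
t²/3 = 182.52 → t² = 547.56 → t = 23.4.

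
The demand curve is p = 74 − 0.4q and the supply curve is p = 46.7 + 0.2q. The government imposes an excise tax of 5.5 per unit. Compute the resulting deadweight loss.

25.21

Competitive equilibrium: 74 − 0.4q = 46.7 + 0.2q → q* = 45.5, p* = 55.8.
With the tax, the buyer price exceeds the seller price by 5.5: (74 − 0.4q) − (46.7 + 0.2q) = 5.5 → q' = 36.3333.
Δq = 45.5 − 36.3333 = 9.1667; the wedge equals the tax, 5.5.
The triangle = ½ × 9.1667 × 5.5 = 25.21.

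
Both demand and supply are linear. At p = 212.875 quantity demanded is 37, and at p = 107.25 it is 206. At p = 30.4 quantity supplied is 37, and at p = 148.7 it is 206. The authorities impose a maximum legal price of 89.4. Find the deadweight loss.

1891.37

Demand slope = (107.25 − 212.875)/(206 − 37) = −0.625, so p = 236 − 0.625q.
Supply slope = (148.7 − 30.4)/(206 − 37) = 0.7, so p = 4.5 + 0.7q.
Competitive equilibrium: 236 − 0.625q = 4.5 + 0.7q → q* = 174.717, p* = 126.8019.
At the ceiling p = 89.4, quantity supplied = (89.4 − 4.5)/0.7 = 121.2857.
Willingness to pay at q' = 121.2857: 236 − 0.625·121.2857 = 160.1964.
Δq = 174.717 − 121.2857 = 53.4313; wedge = 160.1964 − 89.4 = 70.7964.
DWL = ½ × 53.4313 × 70.7964 = 1891.37.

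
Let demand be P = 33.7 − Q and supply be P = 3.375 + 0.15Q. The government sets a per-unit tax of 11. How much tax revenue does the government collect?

184.85

Competitive equilibrium: 33.7 − Q = 3.375 + 0.15Q → Q* = 26.3696, P* = 7.3304.
With the tax, the buyer price exceeds the seller price by 11: (33.7 − Q) − (3.375 + 0.15Q) = 11 → Q' = 16.8043.
Tax revenue = 11 × 16.8043 = 184.85.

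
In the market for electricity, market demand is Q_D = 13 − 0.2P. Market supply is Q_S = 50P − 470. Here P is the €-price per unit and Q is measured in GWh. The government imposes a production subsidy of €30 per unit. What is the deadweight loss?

In inverse form: demand P = 65 − 5Q, supply P = 9.4 + 0.02Q.
Competitive equilibrium: 65 − 5Q = 9.4 + 0.02Q → Q* = 11.0757, P* = 9.6215.
The subsidy lowers effective supply by 30: P = 0.02Q − 20.6.
New quantity: 65 − 5Q = 0.02Q − 20.6 → Q' = 17.0518.
Overproduction ΔQ = 17.0518 − 11.0757 = 5.9761; wedge = subsidy = 30.
Welfare loss = ½ × 5.9761 × 30 = €89.64.

€89.64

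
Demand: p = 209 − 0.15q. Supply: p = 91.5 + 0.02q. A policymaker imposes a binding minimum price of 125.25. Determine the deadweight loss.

Competitive equilibrium: 209 − 0.15q = 91.5 + 0.02q → q* = 691.1765, p* = 105.3235.
At the floor p = 125.25, quantity demanded = (209 − 125.25)/0.15 = 558.3333.
Sellers' marginal cost at q' = 558.3333: 91.5 + 0.02·558.3333 = 102.6667.
Δq = 691.1765 − 558.3333 = 132.8432; wedge = 125.25 − 102.6667 = 22.5833.
DWL = ½ × 132.8432 × 22.5833 = 1500.02.

1500.02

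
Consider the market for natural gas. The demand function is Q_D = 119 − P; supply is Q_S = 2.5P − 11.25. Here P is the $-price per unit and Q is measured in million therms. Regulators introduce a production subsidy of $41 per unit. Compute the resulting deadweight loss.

In inverse form: demand P = 119 − Q, supply P = 4.5 + 0.4Q.
Competitive equilibrium: 119 − Q = 4.5 + 0.4Q → Q* = 81.7857, P* = 37.2143.
The subsidy lowers effective supply by 41: P = 0.4Q − 36.5.
New quantity: 119 − Q = 0.4Q − 36.5 → Q' = 111.0714.
Overproduction ΔQ = 111.0714 − 81.7857 = 29.2857; wedge = subsidy = 41.
Welfare loss = ½ × 29.2857 × 41 = $600.36 million.

$600.36 million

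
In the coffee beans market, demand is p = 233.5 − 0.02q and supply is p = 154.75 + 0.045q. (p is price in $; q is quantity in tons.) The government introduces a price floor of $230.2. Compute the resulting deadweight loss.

Competitive equilibrium: 233.5 − 0.02q = 154.75 + 0.045q → q* = 1211.5385, p* = 209.2692.
At the floor p = 230.2, quantity demanded = (233.5 − 230.2)/0.02 = 165.
Sellers' marginal cost at q' = 165: 154.75 + 0.045·165 = 162.175.
Δq = 1211.5385 − 165 = 1046.5385; wedge = 230.2 − 162.175 = 68.025.
Deadweight loss = ½ × 1046.5385 × 68.025 = $35595.39.

$35595.39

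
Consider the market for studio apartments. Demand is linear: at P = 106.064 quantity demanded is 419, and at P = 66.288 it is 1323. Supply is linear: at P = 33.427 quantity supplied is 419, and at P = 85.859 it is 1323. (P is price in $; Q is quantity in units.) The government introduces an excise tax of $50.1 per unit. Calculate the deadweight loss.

Demand slope = (66.288 − 106.064)/(1323 − 419) = −0.044, so P = 124.5 − 0.044Q.
Supply slope = (85.859 − 33.427)/(1323 − 419) = 0.058, so P = 9.125 + 0.058Q.
Competitive equilibrium: 124.5 − 0.044Q = 9.125 + 0.058Q → Q* = 1131.1275, P* = 74.7304.
With the tax, the buyer price exceeds the seller price by 50.1: (124.5 − 0.044Q) − (9.125 + 0.058Q) = 50.1 → Q' = 639.951.
ΔQ = 1131.1275 − 639.951 = 491.1765; the wedge equals the tax, 50.1.
DWL = ½ × 491.1765 × 50.1 = $12303.97.

$12303.97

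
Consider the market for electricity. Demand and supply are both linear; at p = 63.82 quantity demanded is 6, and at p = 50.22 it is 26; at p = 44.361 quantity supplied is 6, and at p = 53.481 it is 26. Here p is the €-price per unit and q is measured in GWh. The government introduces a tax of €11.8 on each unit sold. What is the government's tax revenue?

€150.36

Demand slope = (50.22 − 63.82)/(26 − 6) = −0.68, so p = 67.9 − 0.68q.
Supply slope = (53.481 − 44.361)/(26 − 6) = 0.456, so p = 41.625 + 0.456q.
Competitive equilibrium: 67.9 − 0.68q = 41.625 + 0.456q → q* = 23.1294, p* = 52.172.
With the tax, the buyer price exceeds the seller price by 11.8: (67.9 − 0.68q) − (41.625 + 0.456q) = 11.8 → q' = 12.7421.
Tax revenue = 11.8 × 12.7421 = €150.36.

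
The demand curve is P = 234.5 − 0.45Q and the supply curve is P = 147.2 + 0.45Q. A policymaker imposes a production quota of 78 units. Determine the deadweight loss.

162.45

Competitive equilibrium: 234.5 − 0.45Q = 147.2 + 0.45Q → Q* = 97, P* = 190.85.
At Q = 78: demand price = 234.5 − 0.45·78 = 199.4; supply price = 147.2 + 0.45·78 = 182.3.
ΔQ = 97 − 78 = 19; wedge = 199.4 − 182.3 = 17.1.
The triangle = ½ × 19 × 17.1 = 162.45.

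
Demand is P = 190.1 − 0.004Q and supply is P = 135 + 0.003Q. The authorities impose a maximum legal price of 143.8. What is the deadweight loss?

85346.75

Competitive equilibrium: 190.1 − 0.004Q = 135 + 0.003Q → Q* = 7871.42857, P* = 158.61429.
At the ceiling P = 143.8, quantity supplied = (143.8 − 135)/0.003 = 2933.33333.
Willingness to pay at Q' = 2933.33333: 190.1 − 0.004·2933.33333 = 178.36667.
ΔQ = 7871.42857 − 2933.33333 = 4938.09524; wedge = 178.36667 − 143.8 = 34.56667.
The triangle = ½ × 4938.09524 × 34.56667 = 85346.75.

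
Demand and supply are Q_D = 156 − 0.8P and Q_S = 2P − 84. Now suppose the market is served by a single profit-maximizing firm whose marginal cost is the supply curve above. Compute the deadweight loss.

1161.16

In inverse form: demand P = 195 − 1.25Q, supply P = 42 + 0.5Q.
Competitive equilibrium: 195 − 1.25Q = 42 + 0.5Q → Q* = 87.4286, P* = 85.7143.
Marginal revenue: MR = 195 − 2.5Q. Set MR = MC: 195 − 2.5Q = 42 + 0.5Q → Q_m = 51.
Price P_m = 195 − 1.25·51 = 131.25; MC(Q_m) = 42 + 0.5·51 = 67.5.
Competitive Q* = 87.4286, so ΔQ = 36.4286; wedge = 131.25 − 67.5 = 63.75.
DWL = ½ × 36.4286 × 63.75 = 1161.16.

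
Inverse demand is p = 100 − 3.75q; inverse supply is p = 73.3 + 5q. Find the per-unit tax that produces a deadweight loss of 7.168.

Competitive equilibrium: 100 − 3.75q = 73.3 + 5q → q* = 3.0514, p* = 88.5571.
A tax t gives Δq = t/8.75 and wedge t, so DWL = t²/17.5.
t²/17.5 = 7.168 → t² = 125.44 → t = 11.2.

11.2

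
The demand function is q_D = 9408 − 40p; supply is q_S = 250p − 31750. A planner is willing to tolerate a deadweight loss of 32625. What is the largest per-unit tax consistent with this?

In inverse form: demand p = 235.2 − 0.025q, supply p = 127 + 0.004q.
Competitive equilibrium: 235.2 − 0.025q = 127 + 0.004q → q* = 3731.0345, p* = 141.9241.
A tax t gives Δq = t/0.029 and wedge t, so DWL = t²/0.058.
t²/0.058 = 32625 → t² = 1892.25 → t = 43.5.

43.5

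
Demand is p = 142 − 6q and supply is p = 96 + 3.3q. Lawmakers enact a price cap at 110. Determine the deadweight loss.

Competitive equilibrium: 142 − 6q = 96 + 3.3q → q* = 4.9462, p* = 112.3226.
At the ceiling p = 110, quantity supplied = (110 − 96)/3.3 = 4.2424.
Willingness to pay at q' = 4.2424: 142 − 6·4.2424 = 116.5456.
Δq = 4.9462 − 4.2424 = 0.7038; wedge = 116.5456 − 110 = 6.5456.
Welfare loss = ½ × 0.7038 × 6.5456 = 2.30.

2.30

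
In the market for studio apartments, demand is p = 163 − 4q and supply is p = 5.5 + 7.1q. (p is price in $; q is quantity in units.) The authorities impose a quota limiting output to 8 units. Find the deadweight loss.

$212.60

Competitive equilibrium: 163 − 4q = 5.5 + 7.1q → q* = 14.1892, p* = 106.2432.
At q = 8: demand price = 163 − 4·8 = 131; supply price = 5.5 + 7.1·8 = 62.3.
Δq = 14.1892 − 8 = 6.1892; wedge = 131 − 62.3 = 68.7.
Deadweight loss = ½ × 6.1892 × 68.7 = $212.60.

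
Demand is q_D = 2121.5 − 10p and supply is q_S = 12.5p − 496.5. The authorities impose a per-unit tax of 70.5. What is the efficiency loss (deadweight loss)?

In inverse form: demand p = 212.15 − 0.1q, supply p = 39.72 + 0.08q.
Competitive equilibrium: 212.15 − 0.1q = 39.72 + 0.08q → q* = 957.9444, p* = 116.3556.
With the tax, the buyer price exceeds the seller price by 70.5: (212.15 − 0.1q) − (39.72 + 0.08q) = 70.5 → q' = 566.2778.
Δq = 957.9444 − 566.2778 = 391.6666; the wedge equals the tax, 70.5.
Deadweight loss = ½ × 391.6666 × 70.5 = 13806.25.

13806.25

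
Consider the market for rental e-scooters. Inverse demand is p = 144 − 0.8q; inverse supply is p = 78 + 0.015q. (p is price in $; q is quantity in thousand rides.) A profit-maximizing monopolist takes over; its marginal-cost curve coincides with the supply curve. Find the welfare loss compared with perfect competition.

Competitive equilibrium: 144 − 0.8q = 78 + 0.015q → q* = 80.9816, p* = 79.21472.
Marginal revenue: MR = 144 − 1.6q. Set MR = MC: 144 − 1.6q = 78 + 0.015q → q_m = 40.86687.
Price p_m = 144 − 0.8·40.86687 = 111.3065; MC(q_m) = 78 + 0.015·40.86687 = 78.613.
Competitive q* = 80.9816, so Δq = 40.11473; wedge = 111.3065 − 78.613 = 32.6935.
Deadweight loss = ½ × 40.11473 × 32.6935 = $655.75 thousand.

$655.75 thousand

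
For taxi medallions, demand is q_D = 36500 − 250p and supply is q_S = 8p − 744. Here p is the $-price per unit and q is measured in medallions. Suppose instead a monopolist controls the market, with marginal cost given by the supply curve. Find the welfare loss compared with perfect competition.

In inverse form: demand p = 146 − 0.004q, supply p = 93 + 0.125q.
Competitive equilibrium: 146 − 0.004q = 93 + 0.125q → q* = 410.8527, p* = 144.3566.
Marginal revenue: MR = 146 − 0.008q. Set MR = MC: 146 − 0.008q = 93 + 0.125q → q_m = 398.4962.
Price p_m = 146 − 0.004·398.4962 = 144.406; MC(q_m) = 93 + 0.125·398.4962 = 142.812.
Competitive q* = 410.8527, so Δq = 12.3565; wedge = 144.406 − 142.812 = 1.594.
The triangle = ½ × 12.3565 × 1.594 = $9.85.

$9.85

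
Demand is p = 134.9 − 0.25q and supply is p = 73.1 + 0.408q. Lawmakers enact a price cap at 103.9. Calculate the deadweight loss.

111.76

Competitive equilibrium: 134.9 − 0.25q = 73.1 + 0.408q → q* = 93.921, p* = 111.4198.
At the ceiling p = 103.9, quantity supplied = (103.9 − 73.1)/0.408 = 75.4902.
Willingness to pay at q' = 75.4902: 134.9 − 0.25·75.4902 = 116.0275.
Δq = 93.921 − 75.4902 = 18.4308; wedge = 116.0275 − 103.9 = 12.1275.
Deadweight loss = ½ × 18.4308 × 12.1275 = 111.76.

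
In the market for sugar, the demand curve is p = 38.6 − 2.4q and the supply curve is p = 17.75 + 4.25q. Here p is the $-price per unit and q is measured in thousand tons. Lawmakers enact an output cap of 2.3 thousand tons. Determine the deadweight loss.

$2.32 thousand

Competitive equilibrium: 38.6 − 2.4q = 17.75 + 4.25q → q* = 3.1353, p* = 31.0752.
At q = 2.3: demand price = 38.6 − 2.4·2.3 = 33.08; supply price = 17.75 + 4.25·2.3 = 27.525.
Δq = 3.1353 − 2.3 = 0.8353; wedge = 33.08 − 27.525 = 5.555.
The triangle = ½ × 0.8353 × 5.555 = $2.32 thousand.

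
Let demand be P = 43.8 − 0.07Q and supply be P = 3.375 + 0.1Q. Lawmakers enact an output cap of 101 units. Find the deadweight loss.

1590.57

Competitive equilibrium: 43.8 − 0.07Q = 3.375 + 0.1Q → Q* = 237.7941, P* = 27.1544.
At Q = 101: demand price = 43.8 − 0.07·101 = 36.73; supply price = 3.375 + 0.1·101 = 13.475.
ΔQ = 237.7941 − 101 = 136.7941; wedge = 36.73 − 13.475 = 23.255.
DWL = ½ × 136.7941 × 23.255 = 1590.57.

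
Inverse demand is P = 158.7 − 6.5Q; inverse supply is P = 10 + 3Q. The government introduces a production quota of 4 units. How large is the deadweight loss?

644.97

Competitive equilibrium: 158.7 − 6.5Q = 10 + 3Q → Q* = 15.6526, P* = 56.9579.
At Q = 4: demand price = 158.7 − 6.5·4 = 132.7; supply price = 10 + 3·4 = 22.
ΔQ = 15.6526 − 4 = 11.6526; wedge = 132.7 − 22 = 110.7.
The triangle = ½ × 11.6526 × 110.7 = 644.97.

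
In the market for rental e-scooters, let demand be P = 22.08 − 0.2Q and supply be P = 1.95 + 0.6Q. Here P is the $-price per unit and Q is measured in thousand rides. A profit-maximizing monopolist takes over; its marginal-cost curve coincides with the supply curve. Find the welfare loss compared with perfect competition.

$10.13 thousand

Competitive equilibrium: 22.08 − 0.2Q = 1.95 + 0.6Q → Q* = 25.1625, P* = 17.0475.
Marginal revenue: MR = 22.08 − 0.4Q. Set MR = MC: 22.08 − 0.4Q = 1.95 + 0.6Q → Q_m = 20.13.
Price P_m = 22.08 − 0.2·20.13 = 18.054; MC(Q_m) = 1.95 + 0.6·20.13 = 14.028.
Competitive Q* = 25.1625, so ΔQ = 5.0325; wedge = 18.054 − 14.028 = 4.026.
Welfare loss = ½ × 5.0325 × 4.026 = $10.13 thousand.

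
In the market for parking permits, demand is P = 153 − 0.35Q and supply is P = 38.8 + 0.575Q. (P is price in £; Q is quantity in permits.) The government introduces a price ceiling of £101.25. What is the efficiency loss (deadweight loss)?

£102

Competitive equilibrium: 153 − 0.35Q = 38.8 + 0.575Q → Q* = 123.4595, P* = 109.7892.
At the ceiling P = 101.25, quantity supplied = (101.25 − 38.8)/0.575 = 108.6087.
Willingness to pay at Q' = 108.6087: 153 − 0.35·108.6087 = 114.987.
ΔQ = 123.4595 − 108.6087 = 14.8508; wedge = 114.987 − 101.25 = 13.737.
The triangle = ½ × 14.8508 × 13.737 = £102.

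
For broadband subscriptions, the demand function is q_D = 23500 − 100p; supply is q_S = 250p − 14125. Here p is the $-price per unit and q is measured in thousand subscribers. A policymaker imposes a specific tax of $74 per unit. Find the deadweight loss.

$195571.43 thousand

In inverse form: demand p = 235 − 0.01q, supply p = 56.5 + 0.004q.
Competitive equilibrium: 235 − 0.01q = 56.5 + 0.004q → q* = 12750, p* = 107.5.
With the tax, the buyer price exceeds the seller price by 74: (235 − 0.01q) − (56.5 + 0.004q) = 74 → q' = 7464.2857.
Δq = 12750 − 7464.2857 = 5285.7143; the wedge equals the tax, 74.
The triangle = ½ × 5285.7143 × 74 = $195571.43 thousand.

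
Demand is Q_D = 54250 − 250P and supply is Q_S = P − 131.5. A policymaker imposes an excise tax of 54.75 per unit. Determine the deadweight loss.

In inverse form: demand P = 217 − 0.004Q, supply P = 131.5 + Q.
Competitive equilibrium: 217 − 0.004Q = 131.5 + Q → Q* = 85.1594, P* = 216.6594.
With the tax, the buyer price exceeds the seller price by 54.75: (217 − 0.004Q) − (131.5 + Q) = 54.75 → Q' = 30.6275.
ΔQ = 85.1594 − 30.6275 = 54.5319; the wedge equals the tax, 54.75.
The triangle = ½ × 54.5319 × 54.75 = 1492.81.

1492.81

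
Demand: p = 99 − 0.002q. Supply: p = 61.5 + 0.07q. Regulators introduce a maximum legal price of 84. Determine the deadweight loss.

1431.44

Competitive equilibrium: 99 − 0.002q = 61.5 + 0.07q → q* = 520.8333, p* = 97.9583.
At the ceiling p = 84, quantity supplied = (84 − 61.5)/0.07 = 321.4286.
Willingness to pay at q' = 321.4286: 99 − 0.002·321.4286 = 98.3571.
Δq = 520.8333 − 321.4286 = 199.4047; wedge = 98.3571 − 84 = 14.3571.
Welfare loss = ½ × 199.4047 × 14.3571 = 1431.44.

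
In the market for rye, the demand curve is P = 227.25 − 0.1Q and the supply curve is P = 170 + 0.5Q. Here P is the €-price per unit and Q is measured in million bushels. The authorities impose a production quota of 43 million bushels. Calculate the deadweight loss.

Competitive equilibrium: 227.25 − 0.1Q = 170 + 0.5Q → Q* = 95.4167, P* = 217.7083.
At Q = 43: demand price = 227.25 − 0.1·43 = 222.95; supply price = 170 + 0.5·43 = 191.5.
ΔQ = 95.4167 − 43 = 52.4167; wedge = 222.95 − 191.5 = 31.45.
Deadweight loss = ½ × 52.4167 × 31.45 = €824.25 million.

€824.25 million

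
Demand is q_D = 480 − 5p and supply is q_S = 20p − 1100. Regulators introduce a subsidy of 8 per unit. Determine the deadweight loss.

128

In inverse form: demand p = 96 − 0.2q, supply p = 55 + 0.05q.
Competitive equilibrium: 96 − 0.2q = 55 + 0.05q → q* = 164, p* = 63.2.
The subsidy lowers effective supply by 8: p = 47 + 0.05q.
New quantity: 96 − 0.2q = 47 + 0.05q → q' = 196.
Overproduction Δq = 196 − 164 = 32; wedge = subsidy = 8.
Welfare loss = ½ × 32 × 8 = 128.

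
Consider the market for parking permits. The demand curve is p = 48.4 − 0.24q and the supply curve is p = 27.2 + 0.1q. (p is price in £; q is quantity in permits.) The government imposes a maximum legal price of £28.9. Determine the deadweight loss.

Competitive equilibrium: 48.4 − 0.24q = 27.2 + 0.1q → q* = 62.3529, p* = 33.4353.
At the ceiling p = 28.9, quantity supplied = (28.9 − 27.2)/0.1 = 17.
Willingness to pay at q' = 17: 48.4 − 0.24·17 = 44.32.
Δq = 62.3529 − 17 = 45.3529; wedge = 44.32 − 28.9 = 15.42.
Deadweight loss = ½ × 45.3529 × 15.42 = £349.67.

£349.67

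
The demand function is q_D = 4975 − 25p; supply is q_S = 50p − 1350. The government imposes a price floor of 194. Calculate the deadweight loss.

225502.08

In inverse form: demand p = 199 − 0.04q, supply p = 27 + 0.02q.
Competitive equilibrium: 199 − 0.04q = 27 + 0.02q → q* = 2866.66667, p* = 84.33333.
At the floor p = 194, quantity demanded = (199 − 194)/0.04 = 125.
Sellers' marginal cost at q' = 125: 27 + 0.02·125 = 29.5.
Δq = 2866.66667 − 125 = 2741.66667; wedge = 194 − 29.5 = 164.5.
Welfare loss = ½ × 2741.66667 × 164.5 = 225502.08.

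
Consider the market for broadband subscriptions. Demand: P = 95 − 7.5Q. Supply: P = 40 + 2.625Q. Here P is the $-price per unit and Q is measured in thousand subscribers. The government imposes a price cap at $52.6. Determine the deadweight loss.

$2.02 thousand

Competitive equilibrium: 95 − 7.5Q = 40 + 2.625Q → Q* = 5.4321, P* = 54.2593.
At the ceiling P = 52.6, quantity supplied = (52.6 − 40)/2.625 = 4.8.
Willingness to pay at Q' = 4.8: 95 − 7.5·4.8 = 59.
ΔQ = 5.4321 − 4.8 = 0.6321; wedge = 59 − 52.6 = 6.4.
The triangle = ½ × 0.6321 × 6.4 = $2.02 thousand.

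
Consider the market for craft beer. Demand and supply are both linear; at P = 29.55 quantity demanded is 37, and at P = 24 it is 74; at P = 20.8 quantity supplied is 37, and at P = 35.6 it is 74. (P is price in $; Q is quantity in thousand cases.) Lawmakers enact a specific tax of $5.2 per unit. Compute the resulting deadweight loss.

$24.58 thousand

Demand slope = (24 − 29.55)/(74 − 37) = −0.15, so P = 35.1 − 0.15Q.
Supply slope = (35.6 − 20.8)/(74 − 37) = 0.4, so P = 6 + 0.4Q.
Competitive equilibrium: 35.1 − 0.15Q = 6 + 0.4Q → Q* = 52.9091, P* = 27.1636.
With the tax, the buyer price exceeds the seller price by 5.2: (35.1 − 0.15Q) − (6 + 0.4Q) = 5.2 → Q' = 43.4545.
ΔQ = 52.9091 − 43.4545 = 9.4546; the wedge equals the tax, 5.2.
DWL = ½ × 9.4546 × 5.2 = $24.58 thousand.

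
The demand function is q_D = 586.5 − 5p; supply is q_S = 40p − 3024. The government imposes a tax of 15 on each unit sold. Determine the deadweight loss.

In inverse form: demand p = 117.3 − 0.2q, supply p = 75.6 + 0.025q.
Competitive equilibrium: 117.3 − 0.2q = 75.6 + 0.025q → q* = 185.3333, p* = 80.2333.
With the tax, the buyer price exceeds the seller price by 15: (117.3 − 0.2q) − (75.6 + 0.025q) = 15 → q' = 118.6667.
Δq = 185.3333 − 118.6667 = 66.6666; the wedge equals the tax, 15.
DWL = ½ × 66.6666 × 15 = 500.

500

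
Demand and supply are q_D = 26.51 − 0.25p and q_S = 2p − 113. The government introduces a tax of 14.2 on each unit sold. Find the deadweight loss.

22.40

In inverse form: demand p = 106.04 − 4q, supply p = 56.5 + 0.5q.
Competitive equilibrium: 106.04 − 4q = 56.5 + 0.5q → q* = 11.0089, p* = 62.0044.
With the tax, the buyer price exceeds the seller price by 14.2: (106.04 − 4q) − (56.5 + 0.5q) = 14.2 → q' = 7.8533.
Δq = 11.0089 − 7.8533 = 3.1556; the wedge equals the tax, 14.2.
Welfare loss = ½ × 3.1556 × 14.2 = 22.40.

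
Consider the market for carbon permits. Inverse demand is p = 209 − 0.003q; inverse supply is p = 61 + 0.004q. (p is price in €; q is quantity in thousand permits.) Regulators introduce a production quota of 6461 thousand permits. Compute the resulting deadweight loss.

Competitive equilibrium: 209 − 0.003q = 61 + 0.004q → q* = 21142.8571, p* = 145.5714.
At q = 6461: demand price = 209 − 0.003·6461 = 189.617; supply price = 61 + 0.004·6461 = 86.844.
Δq = 21142.8571 − 6461 = 14681.8571; wedge = 189.617 − 86.844 = 102.773.
Welfare loss = ½ × 14681.8571 × 102.773 = €754449.25 thousand.

€754449.25 thousand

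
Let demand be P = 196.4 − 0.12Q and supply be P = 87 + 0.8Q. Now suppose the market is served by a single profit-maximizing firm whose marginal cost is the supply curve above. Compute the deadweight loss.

Competitive equilibrium: 196.4 − 0.12Q = 87 + 0.8Q → Q* = 118.913, P* = 182.1304.
Marginal revenue: MR = 196.4 − 0.24Q. Set MR = MC: 196.4 − 0.24Q = 87 + 0.8Q → Q_m = 105.1923.
Price P_m = 196.4 − 0.12·105.1923 = 183.7769; MC(Q_m) = 87 + 0.8·105.1923 = 171.1538.
Competitive Q* = 118.913, so ΔQ = 13.7207; wedge = 183.7769 − 171.1538 = 12.6231.
Deadweight loss = ½ × 13.7207 × 12.6231 = 86.60.

86.60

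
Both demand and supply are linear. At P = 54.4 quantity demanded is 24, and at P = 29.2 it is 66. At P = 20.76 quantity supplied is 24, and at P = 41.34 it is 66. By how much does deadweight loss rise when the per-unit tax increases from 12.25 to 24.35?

203.15

Demand slope = (29.2 − 54.4)/(66 − 24) = −0.6, so P = 68.8 − 0.6Q.
Supply slope = (41.34 − 20.76)/(66 − 24) = 0.49, so P = 9 + 0.49Q.
Competitive equilibrium: 68.8 − 0.6Q = 9 + 0.49Q → Q* = 54.8624, P* = 35.8826.
For a per-unit tax t: ΔQ = t/1.09, so DWL = ½·t·(t/1.09) = t²/2.18.
At t = 12.25: DWL = 68.836. At t = 24.35: DWL = 271.983.
Increase = 271.983 − 68.836 = 203.15.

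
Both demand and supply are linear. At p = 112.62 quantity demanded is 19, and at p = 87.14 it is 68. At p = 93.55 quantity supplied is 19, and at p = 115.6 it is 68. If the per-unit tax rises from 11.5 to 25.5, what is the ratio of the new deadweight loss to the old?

Demand slope = (87.14 − 112.62)/(68 − 19) = −0.52, so p = 122.5 − 0.52q.
Supply slope = (115.6 − 93.55)/(68 − 19) = 0.45, so p = 85 + 0.45q.
Competitive equilibrium: 122.5 − 0.52q = 85 + 0.45q → q* = 38.6598, p* = 102.3969.
For a per-unit tax t: Δq = t/0.97, so DWL = ½·t·(t/0.97) = t²/1.94.
At t = 11.5: DWL = 68.170. At t = 25.5: DWL = 335.180.
Ratio = (25.5/11.5)² = 4.917.

4.917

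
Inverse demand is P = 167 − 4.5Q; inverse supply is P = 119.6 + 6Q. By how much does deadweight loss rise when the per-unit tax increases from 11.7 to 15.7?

Competitive equilibrium: 167 − 4.5Q = 119.6 + 6Q → Q* = 4.5143, P* = 146.6857.
For a per-unit tax t: ΔQ = t/10.5, so DWL = ½·t·(t/10.5) = t²/21.
At t = 11.7: DWL = 6.519. At t = 15.7: DWL = 11.738.
Increase = 11.738 − 6.519 = 5.22.

5.22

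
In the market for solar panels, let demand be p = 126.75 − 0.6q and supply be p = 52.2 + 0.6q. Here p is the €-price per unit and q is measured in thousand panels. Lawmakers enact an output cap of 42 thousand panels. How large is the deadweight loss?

Competitive equilibrium: 126.75 − 0.6q = 52.2 + 0.6q → q* = 62.125, p* = 89.475.
At q = 42: demand price = 126.75 − 0.6·42 = 101.55; supply price = 52.2 + 0.6·42 = 77.4.
Δq = 62.125 − 42 = 20.125; wedge = 101.55 − 77.4 = 24.15.
The triangle = ½ × 20.125 × 24.15 = €243.01 thousand.

€243.01 thousand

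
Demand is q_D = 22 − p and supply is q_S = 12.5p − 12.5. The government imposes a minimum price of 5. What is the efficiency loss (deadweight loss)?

In inverse form: demand p = 22 − q, supply p = 1 + 0.08q.
Competitive equilibrium: 22 − q = 1 + 0.08q → q* = 19.4444, p* = 2.5556.
At the floor p = 5, quantity demanded = (22 − 5)/1 = 17.
Sellers' marginal cost at q' = 17: 1 + 0.08·17 = 2.36.
Δq = 19.4444 − 17 = 2.4444; wedge = 5 − 2.36 = 2.64.
DWL = ½ × 2.4444 × 2.64 = 3.23.

3.23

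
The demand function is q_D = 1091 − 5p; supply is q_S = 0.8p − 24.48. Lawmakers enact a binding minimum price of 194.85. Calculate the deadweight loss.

In inverse form: demand p = 218.2 − 0.2q, supply p = 30.6 + 1.25q.
Competitive equilibrium: 218.2 − 0.2q = 30.6 + 1.25q → q* = 129.3793, p* = 192.3241.
At the floor p = 194.85, quantity demanded = (218.2 − 194.85)/0.2 = 116.75.
Sellers' marginal cost at q' = 116.75: 30.6 + 1.25·116.75 = 176.5375.
Δq = 129.3793 − 116.75 = 12.6293; wedge = 194.85 − 176.5375 = 18.3125.
DWL = ½ × 12.6293 × 18.3125 = 115.64.

115.64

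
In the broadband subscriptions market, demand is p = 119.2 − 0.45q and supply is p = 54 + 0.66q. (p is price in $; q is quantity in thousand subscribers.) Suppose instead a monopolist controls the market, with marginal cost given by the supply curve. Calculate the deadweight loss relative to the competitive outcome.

$159.34 thousand

Competitive equilibrium: 119.2 − 0.45q = 54 + 0.66q → q* = 58.7387, p* = 92.7676.
Marginal revenue: MR = 119.2 − 0.9q. Set MR = MC: 119.2 − 0.9q = 54 + 0.66q → q_m = 41.7949.
Price p_m = 119.2 − 0.45·41.7949 = 100.3923; MC(q_m) = 54 + 0.66·41.7949 = 81.5846.
Competitive q* = 58.7387, so Δq = 16.9438; wedge = 100.3923 − 81.5846 = 18.8077.
Welfare loss = ½ × 16.9438 × 18.8077 = $159.34 thousand.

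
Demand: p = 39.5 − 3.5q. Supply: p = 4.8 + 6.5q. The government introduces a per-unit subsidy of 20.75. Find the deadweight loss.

Competitive equilibrium: 39.5 − 3.5q = 4.8 + 6.5q → q* = 3.47, p* = 27.355.
The subsidy lowers effective supply by 20.75: p = 6.5q − 15.95.
New quantity: 39.5 − 3.5q = 6.5q − 15.95 → q' = 5.545.
Overproduction Δq = 5.545 − 3.47 = 2.075; wedge = subsidy = 20.75.
Welfare loss = ½ × 2.075 × 20.75 = 21.53.

21.53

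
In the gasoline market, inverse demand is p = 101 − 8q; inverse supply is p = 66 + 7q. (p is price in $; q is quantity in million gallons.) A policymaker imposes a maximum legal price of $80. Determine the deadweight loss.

Competitive equilibrium: 101 − 8q = 66 + 7q → q* = 2.3333, p* = 82.3333.
At the ceiling p = 80, quantity supplied = (80 − 66)/7 = 2.
Willingness to pay at q' = 2: 101 − 8·2 = 85.
Δq = 2.3333 − 2 = 0.3333; wedge = 85 − 80 = 5.
The triangle = ½ × 0.3333 × 5 = $0.83 million.

$0.83 million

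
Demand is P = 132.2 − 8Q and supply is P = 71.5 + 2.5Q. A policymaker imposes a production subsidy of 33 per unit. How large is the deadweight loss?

Competitive equilibrium: 132.2 − 8Q = 71.5 + 2.5Q → Q* = 5.781, P* = 85.9524.
The subsidy lowers effective supply by 33: P = 38.5 + 2.5Q.
New quantity: 132.2 − 8Q = 38.5 + 2.5Q → Q' = 8.9238.
Overproduction ΔQ = 8.9238 − 5.781 = 3.1428; wedge = subsidy = 33.
Welfare loss = ½ × 3.1428 × 33 = 51.86.

51.86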